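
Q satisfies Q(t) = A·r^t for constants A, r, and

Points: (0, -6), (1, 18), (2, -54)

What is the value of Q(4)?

-486

Consecutive ratio: 18/(-6) = -3, and -54/18 = -3, so r = -3.
Then A·(-3)^0 = -6 gives A = -6, and Q(t) = -6·(-3)^t.
Q(4) = -6·(-3)^4 = -486.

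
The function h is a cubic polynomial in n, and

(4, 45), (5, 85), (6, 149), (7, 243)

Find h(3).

Write h(n) = an³ + bn² + cn + d; the 4 given values yield a linear system in the 4 coefficients.
Solving, h(n) = n³ - 3n² + 6n + 5.
Then h(3) = 23.

23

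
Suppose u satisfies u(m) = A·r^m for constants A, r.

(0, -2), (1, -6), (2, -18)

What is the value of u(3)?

Consecutive ratio: -6/(-2) = 3, and -18/(-6) = 3, so r = 3.
Then A·3^0 = -2 gives A = -2, and u(m) = -2·3^m.
u(3) = -2·3^3 = -54.

-54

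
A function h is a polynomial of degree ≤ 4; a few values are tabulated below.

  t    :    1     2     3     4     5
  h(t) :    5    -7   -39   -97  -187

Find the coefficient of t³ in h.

-1

First differences: -12, -32, -58, -90. Second differences: -20, -26, -32. Third differences: -6, -6.
Level-3 differences are constant, so h has degree 3.
Fitting a degree-3 polynomial gives h(t) = -t³ - 4t² + 7t + 3.
The coefficient of t³ is -1.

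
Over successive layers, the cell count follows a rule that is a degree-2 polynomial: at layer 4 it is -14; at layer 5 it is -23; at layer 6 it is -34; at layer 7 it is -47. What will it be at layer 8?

Write the value at n as u(n).
First differences: -9, -11, -13. Second differences: -2, -2.
Level-2 differences are constant, so u has degree 2.
Fitting a degree-2 polynomial gives u(n) = -n² + 2.
Then u(8) = -62.

-62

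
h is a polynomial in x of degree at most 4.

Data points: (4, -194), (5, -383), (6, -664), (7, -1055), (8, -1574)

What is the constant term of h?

First differences: -189, -281, -391, -519. Second differences: -92, -110, -128. Third differences: -18, -18.
Level-3 differences are constant, so h has degree 3.
Fitting a degree-3 polynomial gives h(x) = -3x³ - x² + 3x + 2.
The constant term is h(0) = 2.

2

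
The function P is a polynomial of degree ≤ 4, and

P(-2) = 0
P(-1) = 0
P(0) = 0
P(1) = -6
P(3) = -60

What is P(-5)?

Write P(x) = ax^4 + bx³ + cx² + dx + e; the 5 given values yield a linear system in the 5 coefficients.
Solving, the leading coefficient vanishes, and P(x) = -x³ - 3x² - 2x.
Then P(-5) = 60.

60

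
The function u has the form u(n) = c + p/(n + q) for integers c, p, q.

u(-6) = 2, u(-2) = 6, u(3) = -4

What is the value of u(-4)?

3

(u(n) − c)(n + q) = p for each data point; the three points give a linear system in c and q, then p follows.
Solving: c = 0, q = 0, p = -12, so u(n) = -12/(n + 0).
Then u(-4) = 0 − 12/(-4) = 3.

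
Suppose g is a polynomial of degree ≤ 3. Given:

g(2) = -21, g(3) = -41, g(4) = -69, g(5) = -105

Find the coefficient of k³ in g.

0

First differences: -20, -28, -36. Second differences: -8, -8.
Level-2 differences are constant, so g has degree 2.
Fitting a degree-2 polynomial gives g(k) = -4k² - 5.
The coefficient of k³ is 0.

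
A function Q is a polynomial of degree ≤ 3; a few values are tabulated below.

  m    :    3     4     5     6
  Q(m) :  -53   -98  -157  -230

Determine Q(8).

-418

Write Q(m) = am³ + bm² + cm + d; the 4 given values yield a linear system in the 4 coefficients.
Solving, the leading coefficient vanishes, and Q(m) = -7m² + 4m - 2.
Then Q(8) = -418.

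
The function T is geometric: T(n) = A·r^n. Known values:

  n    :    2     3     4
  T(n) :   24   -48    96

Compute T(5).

-192

Consecutive ratio: -48/24 = -2, and 96/(-48) = -2, so r = -2.
Then A·(-2)^2 = 24 gives A = 6, and T(n) = 6·(-2)^n.
T(5) = 6·(-2)^5 = -192.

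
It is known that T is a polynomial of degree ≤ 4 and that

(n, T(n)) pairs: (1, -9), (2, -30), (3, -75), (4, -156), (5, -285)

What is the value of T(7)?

-735

First differences: -21, -45, -81, -129. Second differences: -24, -36, -48. Third differences: -12, -12.
Level-3 differences are constant, so T has degree 3.
Fitting a degree-3 polynomial gives T(n) = -2n³ - 7n.
Then T(7) = -735.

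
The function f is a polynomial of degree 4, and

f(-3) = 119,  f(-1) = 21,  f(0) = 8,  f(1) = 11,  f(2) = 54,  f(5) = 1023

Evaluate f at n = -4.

Write f(n) = an^4 + bn³ + cn² + dn + e; the 6 given values yield a linear system in the 5 coefficients.
Solving, f(n) = n^4 + 2n³ + 7n² - 7n + 8.
Then f(-4) = 276.

276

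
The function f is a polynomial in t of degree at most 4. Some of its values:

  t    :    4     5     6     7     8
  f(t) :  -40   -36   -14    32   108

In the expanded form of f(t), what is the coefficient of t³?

First differences: 4, 22, 46, 76. Second differences: 18, 24, 30. Third differences: 6, 6.
Level-3 differences are constant, so f has degree 3.
Fitting a degree-3 polynomial gives f(t) = t³ - 6t² - 3t + 4.
The coefficient of t³ is 1.

1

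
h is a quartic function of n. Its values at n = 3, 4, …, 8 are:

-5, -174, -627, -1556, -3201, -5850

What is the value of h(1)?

First differences: -169, -453, -929, -1645, -2649. Second differences: -284, -476, -716, -1004. Third differences: -192, -240, -288. Fourth differences: -48, -48.
Level-4 differences are constant, so h has degree 4.
Fitting a degree-4 polynomial gives h(n) = -2n^4 + 4n³ + 4n² + 5n - 2.
Then h(1) = 9.

9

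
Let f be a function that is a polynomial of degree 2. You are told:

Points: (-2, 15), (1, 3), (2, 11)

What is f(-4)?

Write f(k) = ak² + bk + c; the 3 given values yield a linear system in the 3 coefficients.
Solving, f(k) = 3k² - k + 1.
Then f(-4) = 53.

53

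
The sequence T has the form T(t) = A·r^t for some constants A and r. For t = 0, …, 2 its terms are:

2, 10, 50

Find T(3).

250

Consecutive ratio: 10/2 = 5, and 50/10 = 5, so r = 5.
Then A·5^0 = 2 gives A = 2, and T(t) = 2·5^t.
T(3) = 2·5^3 = 250.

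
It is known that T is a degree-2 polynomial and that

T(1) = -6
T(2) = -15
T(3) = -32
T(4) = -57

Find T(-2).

Write T(x) = ax² + bx + c; the 4 given values yield a linear system in the 3 coefficients.
Solving, T(x) = -4x² + 3x - 5.
Then T(-2) = -27.

-27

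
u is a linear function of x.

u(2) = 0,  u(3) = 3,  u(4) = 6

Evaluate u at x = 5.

9

Write u(x) = ax + b; the 3 given values yield a linear system in the 2 coefficients.
Solving, u(x) = 3x - 6.
Then u(5) = 9.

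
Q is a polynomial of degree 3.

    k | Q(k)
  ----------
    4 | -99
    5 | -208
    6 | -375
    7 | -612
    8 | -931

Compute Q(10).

-1863

First differences: -109, -167, -237, -319. Second differences: -58, -70, -82. Third differences: -12, -12.
Level-3 differences are constant, so Q has degree 3.
Fitting a degree-3 polynomial gives Q(k) = -2k³ + k² + 4k - 3.
Then Q(10) = -1863.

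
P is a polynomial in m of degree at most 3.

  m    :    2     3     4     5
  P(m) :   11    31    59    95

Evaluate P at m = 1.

-1

Write P(m) = am³ + bm² + cm + d; the 4 given values yield a linear system in the 4 coefficients.
Solving, the leading coefficient vanishes, and P(m) = 4m² - 5.
Then P(1) = -1.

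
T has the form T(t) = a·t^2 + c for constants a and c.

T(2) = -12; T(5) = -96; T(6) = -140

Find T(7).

-192

From T(2) = -12 and T(5) = -96: 4a + c = -12 and 25a + c = -96.
Subtracting: 21a = -84, so a = -4; then c = -12 − (-4)·4 = 4.
So T(t) = -4t² + 4, and T(7) = -192.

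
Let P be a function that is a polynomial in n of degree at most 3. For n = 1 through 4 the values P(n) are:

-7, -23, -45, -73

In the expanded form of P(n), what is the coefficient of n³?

0

First differences: -16, -22, -28. Second differences: -6, -6.
Level-2 differences are constant, so P has degree 2.
Fitting a degree-2 polynomial gives P(n) = -3n² - 7n + 3.
The coefficient of n³ is 0.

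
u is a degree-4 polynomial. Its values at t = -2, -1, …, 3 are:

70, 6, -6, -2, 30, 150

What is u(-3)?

Write u(t) = at^4 + bt³ + ct² + dt + e; the 6 given values yield a linear system in the 5 coefficients.
Solving, u(t) = 2t^4 - 2t³ + 6t² - 2t - 6.
Then u(-3) = 270.

270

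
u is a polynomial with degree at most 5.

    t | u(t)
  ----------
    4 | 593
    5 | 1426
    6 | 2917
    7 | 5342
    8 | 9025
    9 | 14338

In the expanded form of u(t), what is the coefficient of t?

0

First differences: 833, 1491, 2425, 3683, 5313. Second differences: 658, 934, 1258, 1630. Third differences: 276, 324, 372. Fourth differences: 48, 48.
Level-4 differences are constant, so u has degree 4.
Fitting a degree-4 polynomial gives u(t) = 2t^4 + 2t³ - 3t² + 1.
The coefficient of t is 0.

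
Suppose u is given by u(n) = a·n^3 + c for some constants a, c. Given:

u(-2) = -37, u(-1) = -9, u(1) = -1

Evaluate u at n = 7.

From u(-2) = -37 and u(-1) = -9: -8a + c = -37 and -1a + c = -9.
Subtracting: 7a = 28, so a = 4; then c = -37 − 4·(-8) = -5.
So u(n) = 4n³ − 5, and u(7) = 1367.

1367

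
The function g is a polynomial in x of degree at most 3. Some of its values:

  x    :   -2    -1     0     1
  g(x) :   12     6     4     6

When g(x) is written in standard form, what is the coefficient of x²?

First differences: -6, -2, 2. Second differences: 4, 4.
Level-2 differences are constant, so g has degree 2.
Fitting a degree-2 polynomial gives g(x) = 2x² + 4.
The coefficient of x² is 2.

2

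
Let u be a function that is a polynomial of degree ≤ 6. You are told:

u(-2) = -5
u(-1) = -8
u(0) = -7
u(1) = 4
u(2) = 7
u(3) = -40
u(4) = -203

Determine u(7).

First differences: -3, 1, 11, 3, -47, -163. Second differences: 4, 10, -8, -50, -116. Third differences: 6, -18, -42, -66. Fourth differences: -24, -24, -24.
Level-4 differences are constant, so u has degree 4.
Fitting a degree-4 polynomial gives u(m) = -m^4 - m³ + 6m² + 7m - 7.
Then u(7) = -2408.

-2408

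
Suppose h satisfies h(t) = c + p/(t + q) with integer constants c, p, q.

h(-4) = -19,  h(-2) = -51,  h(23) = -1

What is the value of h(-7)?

-11

(h(t) − c)(t + q) = p for each data point; the three points give a linear system in c and q, then p follows.
Solving: c = -3, q = 1, p = 48, so h(t) = -3 + 48/(t + 1).
Then h(-7) = -3 + 48/(-6) = -11.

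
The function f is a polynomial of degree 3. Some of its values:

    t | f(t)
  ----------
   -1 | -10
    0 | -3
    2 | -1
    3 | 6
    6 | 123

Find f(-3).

-66

Write f(t) = at³ + bt² + ct + d; the 5 given values yield a linear system in the 4 coefficients.
Solving, f(t) = t³ - 3t² + 3t - 3.
Then f(-3) = -66.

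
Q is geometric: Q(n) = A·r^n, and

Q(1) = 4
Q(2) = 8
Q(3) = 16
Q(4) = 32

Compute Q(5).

64

Consecutive ratio: 8/4 = 2, and 16/8 = 2, so r = 2.
Then A·2^1 = 4 gives A = 2, and Q(n) = 2·2^n.
Q(5) = 2·2^5 = 64.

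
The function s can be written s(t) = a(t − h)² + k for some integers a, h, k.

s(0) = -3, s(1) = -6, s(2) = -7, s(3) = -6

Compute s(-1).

2

First differences -3, -1, 1; second difference 2 = 2a, so a = 1.
Expanding, the t-coefficient is −2ah = -2h; matching it to the data gives h = 2, and then k = -7.
So s(t) = 1(t − 2)² − 7.
s(-1) = 1·(-3)² − 7 = 2.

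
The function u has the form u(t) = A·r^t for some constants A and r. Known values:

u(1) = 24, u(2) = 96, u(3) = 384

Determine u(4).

Consecutive ratio: 96/24 = 4, and 384/96 = 4, so r = 4.
Then A·4^1 = 24 gives A = 6, and u(t) = 6·4^t.
u(4) = 6·4^4 = 1536.

1536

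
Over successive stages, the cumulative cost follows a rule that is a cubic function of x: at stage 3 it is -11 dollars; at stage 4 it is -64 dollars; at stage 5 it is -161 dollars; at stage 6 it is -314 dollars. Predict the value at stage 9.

-1229

Write the value at x as u(x).
Write u(x) = ax³ + bx² + cx + d; the 4 given values yield a linear system in the 4 coefficients.
Solving, u(x) = -2x³ + 2x² + 7x + 4.
Then u(9) = -1229.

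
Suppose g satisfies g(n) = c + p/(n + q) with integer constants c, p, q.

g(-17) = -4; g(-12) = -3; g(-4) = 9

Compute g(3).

(g(n) − c)(n + q) = p for each data point; the three points give a linear system in c and q, then p follows.
Solving: c = -6, q = 2, p = -30, so g(n) = -6 − 30/(n + 2).
Then g(3) = -6 − 30/5 = -12.

-12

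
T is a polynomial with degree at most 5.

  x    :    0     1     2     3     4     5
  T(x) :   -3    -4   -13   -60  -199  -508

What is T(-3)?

Write T(x) = ax^5 + bx^4 + cx³ + dx² + ex + p; the 6 given values yield a linear system in the 6 coefficients.
Solving, the leading coefficient vanishes, and T(x) = -x^4 + x³ - x - 3.
Then T(-3) = -108.

-108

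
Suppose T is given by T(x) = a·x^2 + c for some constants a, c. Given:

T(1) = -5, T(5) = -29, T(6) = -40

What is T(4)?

From T(1) = -5 and T(5) = -29: 1a + c = -5 and 25a + c = -29.
Subtracting: 24a = -24, so a = -1; then c = -5 − (-1)·1 = -4.
So T(x) = -1x² − 4, and T(4) = -20.

-20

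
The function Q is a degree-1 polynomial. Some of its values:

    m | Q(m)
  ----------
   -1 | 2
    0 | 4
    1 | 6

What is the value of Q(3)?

Write Q(m) = am + b; the 3 given values yield a linear system in the 2 coefficients.
Solving, Q(m) = 2m + 4.
Then Q(3) = 10.

10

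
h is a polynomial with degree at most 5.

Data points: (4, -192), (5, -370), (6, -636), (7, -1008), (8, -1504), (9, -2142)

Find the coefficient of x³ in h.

First differences: -178, -266, -372, -496, -638. Second differences: -88, -106, -124, -142. Third differences: -18, -18, -18.
Level-3 differences are constant, so h has degree 3.
Fitting a degree-3 polynomial gives h(x) = -3x³ + x² - 4x.
The coefficient of x³ is -3.

-3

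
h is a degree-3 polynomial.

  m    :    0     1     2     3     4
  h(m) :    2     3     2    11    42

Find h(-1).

-13

First differences: 1, -1, 9, 31. Second differences: -2, 10, 22. Third differences: 12, 12.
Level-3 differences are constant, so h has degree 3.
Fitting a degree-3 polynomial gives h(m) = 2m³ - 7m² + 6m + 2.
Then h(-1) = -13.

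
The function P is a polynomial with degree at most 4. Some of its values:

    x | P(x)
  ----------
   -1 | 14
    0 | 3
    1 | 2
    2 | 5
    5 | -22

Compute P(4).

-1

Write P(x) = ax^4 + bx³ + cx² + dx + e; the 5 given values yield a linear system in the 5 coefficients.
Solving, the leading coefficient vanishes, and P(x) = -x³ + 5x² - 5x + 3.
Then P(4) = -1.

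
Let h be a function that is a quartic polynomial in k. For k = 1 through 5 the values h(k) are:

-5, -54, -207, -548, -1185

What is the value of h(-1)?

Write h(k) = ak^4 + bk³ + ck² + dk + e; the 5 given values yield a linear system in the 5 coefficients.
Solving, h(k) = -k^4 - 4k³ - 3k² + 3k.
Then h(-1) = -3.

-3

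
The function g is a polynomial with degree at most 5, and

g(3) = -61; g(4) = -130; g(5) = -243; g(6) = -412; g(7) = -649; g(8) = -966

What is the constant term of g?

2

Write g(x) = ax^5 + bx^4 + cx³ + dx² + ex + p; the 6 given values yield a linear system in the 6 coefficients.
Solving, the top 2 coefficients vanish, and g(x) = -2x³ + 2x² - 9x + 2.
The constant term is g(0) = 2.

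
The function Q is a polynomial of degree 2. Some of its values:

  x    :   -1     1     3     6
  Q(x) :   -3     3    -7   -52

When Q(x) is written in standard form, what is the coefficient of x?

3

Write Q(x) = ax² + bx + c; the 4 given values yield a linear system in the 3 coefficients.
Solving, Q(x) = -2x² + 3x + 2.
The coefficient of x is 3.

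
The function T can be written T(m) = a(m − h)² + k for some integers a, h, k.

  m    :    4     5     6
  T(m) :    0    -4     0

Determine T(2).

First differences -4, 4; second difference 8 = 2a, so a = 4.
Expanding, the m-coefficient is −2ah = -8h; matching it to the data gives h = 5, and then k = -4.
So T(m) = 4(m − 5)² − 4.
T(2) = 4·(-3)² − 4 = 32.

32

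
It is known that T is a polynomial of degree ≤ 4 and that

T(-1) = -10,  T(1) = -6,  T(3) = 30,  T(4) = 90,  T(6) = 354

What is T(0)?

-6

Write T(n) = an^4 + bn³ + cn² + dn + e; the 5 given values yield a linear system in the 5 coefficients.
Solving, the leading coefficient vanishes, and T(n) = 2n³ - 2n² - 6.
The constant term is T(0) = -6.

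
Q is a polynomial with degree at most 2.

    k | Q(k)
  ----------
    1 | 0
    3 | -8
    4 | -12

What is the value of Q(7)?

-24

Write Q(k) = ak² + bk + c; the 3 given values yield a linear system in the 3 coefficients.
Solving, the leading coefficient vanishes, and Q(k) = -4k + 4.
Then Q(7) = -24.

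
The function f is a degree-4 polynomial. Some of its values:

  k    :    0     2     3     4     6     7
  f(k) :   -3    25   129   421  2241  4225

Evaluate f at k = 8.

7309

Write f(k) = ak^4 + bk³ + ck² + dk + e; the 6 given values yield a linear system in the 5 coefficients.
Solving, f(k) = 2k^4 - 2k³ + 2k² + 2k - 3.
Then f(8) = 7309.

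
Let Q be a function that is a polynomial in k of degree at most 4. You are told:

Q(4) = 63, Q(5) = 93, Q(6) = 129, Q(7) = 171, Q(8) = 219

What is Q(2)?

First differences: 30, 36, 42, 48. Second differences: 6, 6, 6.
Level-2 differences are constant, so Q has degree 2.
Fitting a degree-2 polynomial gives Q(k) = 3k² + 3k + 3.
Then Q(2) = 21.

21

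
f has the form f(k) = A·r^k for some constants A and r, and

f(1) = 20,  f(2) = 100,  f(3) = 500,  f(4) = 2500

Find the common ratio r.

Consecutive ratio: 100/20 = 5, and 500/100 = 5, so r = 5.
Then A·5^1 = 20 gives A = 4, and f(k) = 4·5^k.

5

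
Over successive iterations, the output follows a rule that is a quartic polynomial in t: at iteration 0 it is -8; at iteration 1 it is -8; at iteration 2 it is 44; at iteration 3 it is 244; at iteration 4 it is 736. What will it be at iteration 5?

Write the value at t as u(t).
Write u(t) = at^4 + bt³ + ct² + dt + e; the 5 given values yield a linear system in the 5 coefficients.
Solving, u(t) = 2t^4 + 4t³ - 6t - 8.
Then u(5) = 1712.

1712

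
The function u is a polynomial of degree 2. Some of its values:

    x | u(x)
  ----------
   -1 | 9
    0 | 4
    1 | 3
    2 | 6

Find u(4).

24

First differences: -5, -1, 3. Second differences: 4, 4.
Level-2 differences are constant, so u has degree 2.
Fitting a degree-2 polynomial gives u(x) = 2x² - 3x + 4.
Then u(4) = 24.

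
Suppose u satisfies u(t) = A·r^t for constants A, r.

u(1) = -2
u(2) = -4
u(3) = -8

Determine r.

Consecutive ratio: -4/(-2) = 2, and -8/(-4) = 2, so r = 2.
Then A·2^1 = -2 gives A = -1, and u(t) = -1·2^t.

2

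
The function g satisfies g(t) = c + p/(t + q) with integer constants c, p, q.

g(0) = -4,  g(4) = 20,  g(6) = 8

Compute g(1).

-7

(g(t) − c)(t + q) = p for each data point; the three points give a linear system in c and q, then p follows.
Solving: c = 2, q = -3, p = 18, so g(t) = 2 + 18/(t − 3).
Then g(1) = 2 + 18/(-2) = -7.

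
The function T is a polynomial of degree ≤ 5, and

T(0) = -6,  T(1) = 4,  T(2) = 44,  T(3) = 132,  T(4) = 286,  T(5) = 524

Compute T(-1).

-4

Write T(k) = ak^5 + bk^4 + ck³ + dk² + ek + p; the 6 given values yield a linear system in the 6 coefficients.
Solving, the top 2 coefficients vanish, and T(k) = 3k³ + 6k² + k - 6.
Then T(-1) = -4.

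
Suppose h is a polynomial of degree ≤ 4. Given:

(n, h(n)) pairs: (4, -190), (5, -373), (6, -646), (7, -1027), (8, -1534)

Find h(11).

Write h(n) = an^4 + bn³ + cn² + dn + e; the 5 given values yield a linear system in the 5 coefficients.
Solving, the leading coefficient vanishes, and h(n) = -3n³ + 2.
Then h(11) = -3991.

-3991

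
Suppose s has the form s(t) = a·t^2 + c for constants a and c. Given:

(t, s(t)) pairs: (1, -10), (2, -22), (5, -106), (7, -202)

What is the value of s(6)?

From s(1) = -10 and s(2) = -22: 1a + c = -10 and 4a + c = -22.
Subtracting: 3a = -12, so a = -4; then c = -10 − (-4)·1 = -6.
So s(t) = -4t² − 6, and s(6) = -150.

-150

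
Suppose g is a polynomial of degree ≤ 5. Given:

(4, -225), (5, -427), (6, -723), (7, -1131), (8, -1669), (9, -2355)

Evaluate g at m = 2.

-31

First differences: -202, -296, -408, -538, -686. Second differences: -94, -112, -130, -148. Third differences: -18, -18, -18.
Level-3 differences are constant, so g has degree 3.
Fitting a degree-3 polynomial gives g(m) = -3m³ - 2m² - m + 3.
Then g(2) = -31.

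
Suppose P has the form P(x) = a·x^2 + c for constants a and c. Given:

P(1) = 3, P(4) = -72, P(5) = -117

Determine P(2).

From P(1) = 3 and P(4) = -72: 1a + c = 3 and 16a + c = -72.
Subtracting: 15a = -75, so a = -5; then c = 3 − (-5)·1 = 8.
So P(x) = -5x² + 8, and P(2) = -12.

-12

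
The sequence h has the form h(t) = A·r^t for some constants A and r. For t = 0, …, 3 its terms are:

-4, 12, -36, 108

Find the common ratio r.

-3

Consecutive ratio: 12/(-4) = -3, and -36/12 = -3, so r = -3.
Then A·(-3)^0 = -4 gives A = -4, and h(t) = -4·(-3)^t.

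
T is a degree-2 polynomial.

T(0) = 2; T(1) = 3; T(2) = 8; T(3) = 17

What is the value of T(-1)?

Write T(m) = am² + bm + c; the 4 given values yield a linear system in the 3 coefficients.
Solving, T(m) = 2m² - m + 2.
Then T(-1) = 5.

5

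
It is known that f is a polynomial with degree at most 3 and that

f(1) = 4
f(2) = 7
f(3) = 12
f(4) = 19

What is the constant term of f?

3

Write f(x) = ax³ + bx² + cx + d; the 4 given values yield a linear system in the 4 coefficients.
Solving, the leading coefficient vanishes, and f(x) = x² + 3.
The constant term is f(0) = 3.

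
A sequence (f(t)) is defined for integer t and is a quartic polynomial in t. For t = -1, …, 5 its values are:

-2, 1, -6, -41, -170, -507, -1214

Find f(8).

-7895

First differences: 3, -7, -35, -129, -337, -707. Second differences: -10, -28, -94, -208, -370. Third differences: -18, -66, -114, -162. Fourth differences: -48, -48, -48.
Level-4 differences are constant, so f has degree 4.
Fitting a degree-4 polynomial gives f(t) = -2t^4 + t³ - 3t² - 3t + 1.
Then f(8) = -7895.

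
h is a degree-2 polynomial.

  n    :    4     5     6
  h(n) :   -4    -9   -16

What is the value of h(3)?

Write h(n) = an² + bn + c; the 3 given values yield a linear system in the 3 coefficients.
Solving, h(n) = -n² + 4n - 4.
Then h(3) = -1.

-1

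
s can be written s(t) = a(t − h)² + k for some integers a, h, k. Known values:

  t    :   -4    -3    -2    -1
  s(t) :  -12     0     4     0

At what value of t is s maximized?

First differences 12, 4, -4; second difference -8 = 2a, so a = -4.
Expanding, the t-coefficient is −2ah = 8h; matching it to the data gives h = -2, and then k = 4.
So s(t) = -4(t + 2)² + 4.
Hence h = -2.

-2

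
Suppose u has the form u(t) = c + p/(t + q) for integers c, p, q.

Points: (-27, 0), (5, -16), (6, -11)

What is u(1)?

14

(u(t) − c)(t + q) = p for each data point; the three points give a linear system in c and q, then p follows.
Solving: c = -1, q = -3, p = -30, so u(t) = -1 − 30/(t − 3).
Then u(1) = -1 − 30/(-2) = 14.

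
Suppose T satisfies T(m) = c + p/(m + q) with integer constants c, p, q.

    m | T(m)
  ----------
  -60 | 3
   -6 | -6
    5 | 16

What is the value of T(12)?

9

(T(m) − c)(m + q) = p for each data point; the three points give a linear system in c and q, then p follows.
Solving: c = 4, q = 0, p = 60, so T(m) = 4 + 60/(m + 0).
Then T(12) = 4 + 60/12 = 9.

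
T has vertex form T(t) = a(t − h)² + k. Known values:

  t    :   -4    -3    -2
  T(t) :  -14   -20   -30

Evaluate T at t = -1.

First differences -6, -10; second difference -4 = 2a, so a = -2.
Expanding, the t-coefficient is −2ah = 4h; matching it to the data gives h = -5, and then k = -12.
So T(t) = -2(t + 5)² − 12.
T(-1) = -2·4² − 12 = -44.

-44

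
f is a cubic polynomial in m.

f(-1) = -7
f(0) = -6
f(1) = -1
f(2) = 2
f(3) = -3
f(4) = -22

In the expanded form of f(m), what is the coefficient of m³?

-1

Write f(m) = am³ + bm² + cm + d; the 6 given values yield a linear system in the 4 coefficients.
Solving, f(m) = -m³ + 2m² + 4m - 6.
The coefficient of m³ is -1.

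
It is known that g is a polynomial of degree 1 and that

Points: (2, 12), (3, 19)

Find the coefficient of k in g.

7

Write g(k) = ak + b; the 2 given values yield a linear system in the 2 coefficients.
Solving, g(k) = 7k - 2.
The coefficient of k is 7.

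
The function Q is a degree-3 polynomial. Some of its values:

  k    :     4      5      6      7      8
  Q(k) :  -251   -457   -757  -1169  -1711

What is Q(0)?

-7

First differences: -206, -300, -412, -542. Second differences: -94, -112, -130. Third differences: -18, -18.
Level-3 differences are constant, so Q has degree 3.
Fitting a degree-3 polynomial gives Q(k) = -3k³ - 2k² - 5k - 7.
The constant term is Q(0) = -7.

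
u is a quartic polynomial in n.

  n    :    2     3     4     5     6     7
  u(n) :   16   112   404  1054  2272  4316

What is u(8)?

7492

First differences: 96, 292, 650, 1218, 2044. Second differences: 196, 358, 568, 826. Third differences: 162, 210, 258. Fourth differences: 48, 48.
Level-4 differences are constant, so u has degree 4.
Fitting a degree-4 polynomial gives u(n) = 2n^4 - n³ - 3n² + 4.
Then u(8) = 7492.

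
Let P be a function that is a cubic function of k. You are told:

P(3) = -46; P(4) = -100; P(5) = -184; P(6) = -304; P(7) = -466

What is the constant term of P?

First differences: -54, -84, -120, -162. Second differences: -30, -36, -42. Third differences: -6, -6.
Level-3 differences are constant, so P has degree 3.
Fitting a degree-3 polynomial gives P(k) = -k³ - 3k² + 4k - 4.
The constant term is P(0) = -4.

-4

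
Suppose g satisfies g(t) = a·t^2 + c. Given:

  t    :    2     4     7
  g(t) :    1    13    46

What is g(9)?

From g(2) = 1 and g(4) = 13: 4a + c = 1 and 16a + c = 13.
Subtracting: 12a = 12, so a = 1; then c = 1 − 1·4 = -3.
So g(t) = 1t² − 3, and g(9) = 78.

78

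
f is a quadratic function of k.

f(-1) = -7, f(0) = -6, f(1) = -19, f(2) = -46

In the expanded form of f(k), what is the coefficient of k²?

First differences: 1, -13, -27. Second differences: -14, -14.
Level-2 differences are constant, so f has degree 2.
Fitting a degree-2 polynomial gives f(k) = -7k² - 6k - 6.
The coefficient of k² is -7.

-7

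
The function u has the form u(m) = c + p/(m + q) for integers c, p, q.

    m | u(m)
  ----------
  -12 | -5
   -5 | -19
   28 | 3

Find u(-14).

(u(m) − c)(m + q) = p for each data point; the three points give a linear system in c and q, then p follows.
Solving: c = 1, q = 2, p = 60, so u(m) = 1 + 60/(m + 2).
Then u(-14) = 1 + 60/(-12) = -4.

-4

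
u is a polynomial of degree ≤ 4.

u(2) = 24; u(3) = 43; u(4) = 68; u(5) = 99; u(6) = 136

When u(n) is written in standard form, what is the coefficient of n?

Write u(n) = an^4 + bn³ + cn² + dn + e; the 5 given values yield a linear system in the 5 coefficients.
Solving, the top 2 coefficients vanish, and u(n) = 3n² + 4n + 4.
The coefficient of n is 4.

4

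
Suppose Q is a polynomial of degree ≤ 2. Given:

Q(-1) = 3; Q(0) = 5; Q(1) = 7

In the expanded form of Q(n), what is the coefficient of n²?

0

First differences: 2, 2.
Level-1 differences are constant, so Q has degree 1.
Fitting a degree-1 polynomial gives Q(n) = 2n + 5.
The coefficient of n² is 0.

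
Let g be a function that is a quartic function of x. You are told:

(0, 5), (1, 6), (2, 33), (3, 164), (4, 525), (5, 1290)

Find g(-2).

First differences: 1, 27, 131, 361, 765. Second differences: 26, 104, 230, 404. Third differences: 78, 126, 174. Fourth differences: 48, 48.
Level-4 differences are constant, so g has degree 4.
Fitting a degree-4 polynomial gives g(x) = 2x^4 + x³ - 4x² + 2x + 5.
Then g(-2) = 9.

9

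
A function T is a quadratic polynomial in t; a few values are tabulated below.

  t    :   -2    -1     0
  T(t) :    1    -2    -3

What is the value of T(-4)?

Write T(t) = at² + bt + c; the 3 given values yield a linear system in the 3 coefficients.
Solving, T(t) = t² - 3.
Then T(-4) = 13.

13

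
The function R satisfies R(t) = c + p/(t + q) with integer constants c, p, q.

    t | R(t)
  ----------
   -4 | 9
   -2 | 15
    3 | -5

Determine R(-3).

11

(R(t) − c)(t + q) = p for each data point; the three points give a linear system in c and q, then p follows.
Solving: c = 3, q = 0, p = -24, so R(t) = 3 − 24/(t + 0).
Then R(-3) = 3 − 24/(-3) = 11.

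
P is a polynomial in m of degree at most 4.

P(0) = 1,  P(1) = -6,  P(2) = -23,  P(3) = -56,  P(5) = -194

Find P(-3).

Write P(m) = am^4 + bm³ + cm² + dm + e; the 5 given values yield a linear system in the 5 coefficients.
Solving, the leading coefficient vanishes, and P(m) = -m³ - 2m² - 4m + 1.
Then P(-3) = 22.

22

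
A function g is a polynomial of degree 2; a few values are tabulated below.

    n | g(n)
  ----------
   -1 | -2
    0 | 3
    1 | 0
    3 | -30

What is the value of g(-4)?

Write g(n) = an² + bn + c; the 4 given values yield a linear system in the 3 coefficients.
Solving, g(n) = -4n² + n + 3.
Then g(-4) = -65.

-65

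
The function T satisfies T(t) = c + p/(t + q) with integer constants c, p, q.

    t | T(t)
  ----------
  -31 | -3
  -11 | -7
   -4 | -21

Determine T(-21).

(T(t) − c)(t + q) = p for each data point; the three points give a linear system in c and q, then p follows.
Solving: c = -1, q = 1, p = 60, so T(t) = -1 + 60/(t + 1).
Then T(-21) = -1 + 60/(-20) = -4.

-4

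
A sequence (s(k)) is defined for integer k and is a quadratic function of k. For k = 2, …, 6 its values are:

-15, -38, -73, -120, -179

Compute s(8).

First differences: -23, -35, -47, -59. Second differences: -12, -12, -12.
Level-2 differences are constant, so s has degree 2.
Fitting a degree-2 polynomial gives s(k) = -6k² + 7k - 5.
Then s(8) = -333.

-333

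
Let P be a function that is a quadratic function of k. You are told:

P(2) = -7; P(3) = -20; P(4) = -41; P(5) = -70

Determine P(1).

Write P(k) = ak² + bk + c; the 4 given values yield a linear system in the 3 coefficients.
Solving, P(k) = -4k² + 7k - 5.
Then P(1) = -2.

-2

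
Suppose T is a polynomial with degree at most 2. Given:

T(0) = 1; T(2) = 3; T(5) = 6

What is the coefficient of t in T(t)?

1

Write T(t) = at² + bt + c; the 3 given values yield a linear system in the 3 coefficients.
Solving, the leading coefficient vanishes, and T(t) = t + 1.
The coefficient of t is 1.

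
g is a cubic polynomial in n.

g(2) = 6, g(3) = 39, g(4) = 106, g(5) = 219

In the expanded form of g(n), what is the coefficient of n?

Write g(n) = an³ + bn² + cn + d; the 4 given values yield a linear system in the 4 coefficients.
Solving, g(n) = 2n³ - n² - 6.
The coefficient of n is 0.

0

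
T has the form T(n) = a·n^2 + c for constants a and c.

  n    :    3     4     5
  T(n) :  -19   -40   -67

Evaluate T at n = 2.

From T(3) = -19 and T(4) = -40: 9a + c = -19 and 16a + c = -40.
Subtracting: 7a = -21, so a = -3; then c = -19 − (-3)·9 = 8.
So T(n) = -3n² + 8, and T(2) = -4.

-4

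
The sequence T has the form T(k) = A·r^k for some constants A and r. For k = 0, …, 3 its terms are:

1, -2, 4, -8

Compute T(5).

-32

Consecutive ratio: -2/1 = -2, and 4/(-2) = -2, so r = -2.
Then A·(-2)^0 = 1 gives A = 1, and T(k) = 1·(-2)^k.
T(5) = 1·(-2)^5 = -32.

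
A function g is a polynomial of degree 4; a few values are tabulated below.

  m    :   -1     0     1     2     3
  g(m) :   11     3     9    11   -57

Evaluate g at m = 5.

-907

Write g(m) = am^4 + bm³ + cm² + dm + e; the 5 given values yield a linear system in the 5 coefficients.
Solving, g(m) = -2m^4 + m³ + 9m² - 2m + 3.
Then g(5) = -907.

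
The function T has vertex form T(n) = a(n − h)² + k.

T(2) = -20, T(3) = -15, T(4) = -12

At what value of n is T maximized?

First differences 5, 3; second difference -2 = 2a, so a = -1.
Expanding, the n-coefficient is −2ah = 2h; matching it to the data gives h = 5, and then k = -11.
So T(n) = -1(n − 5)² − 11.
Hence h = 5.

5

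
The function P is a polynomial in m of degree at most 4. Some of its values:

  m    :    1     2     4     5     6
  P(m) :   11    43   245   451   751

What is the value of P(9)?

Write P(m) = am^4 + bm³ + cm² + dm + e; the 5 given values yield a linear system in the 5 coefficients.
Solving, the leading coefficient vanishes, and P(m) = 3m³ + 2m² + 5m + 1.
Then P(9) = 2395.

2395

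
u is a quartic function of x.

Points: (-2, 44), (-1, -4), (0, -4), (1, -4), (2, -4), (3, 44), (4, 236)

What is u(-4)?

Write u(x) = ax^4 + bx³ + cx² + dx + e; the 7 given values yield a linear system in the 5 coefficients.
Solving, u(x) = 2x^4 - 4x³ - 2x² + 4x - 4.
Then u(-4) = 716.

716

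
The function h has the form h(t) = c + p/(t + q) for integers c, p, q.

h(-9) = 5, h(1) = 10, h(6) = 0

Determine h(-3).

(h(t) − c)(t + q) = p for each data point; the three points give a linear system in c and q, then p follows.
Solving: c = 4, q = -3, p = -12, so h(t) = 4 − 12/(t − 3).
Then h(-3) = 4 − 12/(-6) = 6.

6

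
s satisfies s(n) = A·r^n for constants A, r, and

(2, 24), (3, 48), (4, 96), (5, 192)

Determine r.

Consecutive ratio: 48/24 = 2, and 96/48 = 2, so r = 2.
Then A·2^2 = 24 gives A = 6, and s(n) = 6·2^n.

2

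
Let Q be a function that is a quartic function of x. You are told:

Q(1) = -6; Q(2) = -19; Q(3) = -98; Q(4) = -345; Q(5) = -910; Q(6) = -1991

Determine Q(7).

First differences: -13, -79, -247, -565, -1081. Second differences: -66, -168, -318, -516. Third differences: -102, -150, -198. Fourth differences: -48, -48.
Level-4 differences are constant, so Q has degree 4.
Fitting a degree-4 polynomial gives Q(x) = -2x^4 + 3x³ - x² - x - 5.
Then Q(7) = -3834.

-3834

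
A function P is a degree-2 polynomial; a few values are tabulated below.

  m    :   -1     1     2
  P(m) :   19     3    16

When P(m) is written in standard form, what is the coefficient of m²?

7

Write P(m) = am² + bm + c; the 3 given values yield a linear system in the 3 coefficients.
Solving, P(m) = 7m² - 8m + 4.
The coefficient of m² is 7.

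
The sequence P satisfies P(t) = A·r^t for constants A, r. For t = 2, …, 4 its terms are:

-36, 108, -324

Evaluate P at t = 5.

972

Consecutive ratio: 108/(-36) = -3, and -324/108 = -3, so r = -3.
Then A·(-3)^2 = -36 gives A = -4, and P(t) = -4·(-3)^t.
P(5) = -4·(-3)^5 = 972.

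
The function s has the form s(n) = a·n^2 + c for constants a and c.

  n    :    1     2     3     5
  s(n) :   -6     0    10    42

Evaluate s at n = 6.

From s(1) = -6 and s(2) = 0: 1a + c = -6 and 4a + c = 0.
Subtracting: 3a = 6, so a = 2; then c = -6 − 2·1 = -8.
So s(n) = 2n² − 8, and s(6) = 64.

64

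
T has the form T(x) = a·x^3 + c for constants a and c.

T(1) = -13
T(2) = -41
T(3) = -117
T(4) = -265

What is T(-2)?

23

From T(1) = -13 and T(2) = -41: 1a + c = -13 and 8a + c = -41.
Subtracting: 7a = -28, so a = -4; then c = -13 − (-4)·1 = -9.
So T(x) = -4x³ − 9, and T(-2) = 23.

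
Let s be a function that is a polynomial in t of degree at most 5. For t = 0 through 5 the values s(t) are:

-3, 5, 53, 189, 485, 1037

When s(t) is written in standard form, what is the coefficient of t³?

First differences: 8, 48, 136, 296, 552. Second differences: 40, 88, 160, 256. Third differences: 48, 72, 96. Fourth differences: 24, 24.
Level-4 differences are constant, so s has degree 4.
Fitting a degree-4 polynomial gives s(t) = t^4 + 2t³ + 7t² - 2t - 3.
The coefficient of t³ is 2.

2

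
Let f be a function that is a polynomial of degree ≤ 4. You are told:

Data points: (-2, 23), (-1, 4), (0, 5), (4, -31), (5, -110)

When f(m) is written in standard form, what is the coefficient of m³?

Write f(m) = am^4 + bm³ + cm² + dm + e; the 5 given values yield a linear system in the 5 coefficients.
Solving, the leading coefficient vanishes, and f(m) = -2m³ + 4m² + 7m + 5.
The coefficient of m³ is -2.

-2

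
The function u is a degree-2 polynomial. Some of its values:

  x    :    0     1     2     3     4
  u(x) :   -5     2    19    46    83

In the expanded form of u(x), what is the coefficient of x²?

5

First differences: 7, 17, 27, 37. Second differences: 10, 10, 10.
Level-2 differences are constant, so u has degree 2.
Fitting a degree-2 polynomial gives u(x) = 5x² + 2x - 5.
The coefficient of x² is 5.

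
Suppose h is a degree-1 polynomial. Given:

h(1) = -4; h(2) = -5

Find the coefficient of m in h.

-1

Write h(m) = am + b; the 2 given values yield a linear system in the 2 coefficients.
Solving, h(m) = -m - 3.
The coefficient of m is -1.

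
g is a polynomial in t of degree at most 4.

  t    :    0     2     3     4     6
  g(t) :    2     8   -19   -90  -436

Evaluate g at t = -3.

113

Write g(t) = at^4 + bt³ + ct² + dt + e; the 5 given values yield a linear system in the 5 coefficients.
Solving, the leading coefficient vanishes, and g(t) = -3t³ + 5t² + 5t + 2.
Then g(-3) = 113.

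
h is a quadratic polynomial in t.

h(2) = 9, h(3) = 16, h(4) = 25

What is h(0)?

1

Write h(t) = at² + bt + c; the 3 given values yield a linear system in the 3 coefficients.
Solving, h(t) = t² + 2t + 1.
The constant term is h(0) = 1.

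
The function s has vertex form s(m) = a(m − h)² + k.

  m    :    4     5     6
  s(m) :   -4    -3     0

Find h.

4

First differences 1, 3; second difference 2 = 2a, so a = 1.
Expanding, the m-coefficient is −2ah = -2h; matching it to the data gives h = 4, and then k = -4.
So s(m) = 1(m − 4)² − 4.
Hence h = 4.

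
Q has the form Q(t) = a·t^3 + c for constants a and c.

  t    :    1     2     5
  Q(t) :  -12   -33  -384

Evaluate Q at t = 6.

From Q(1) = -12 and Q(2) = -33: 1a + c = -12 and 8a + c = -33.
Subtracting: 7a = -21, so a = -3; then c = -12 − (-3)·1 = -9.
So Q(t) = -3t³ − 9, and Q(6) = -657.

-657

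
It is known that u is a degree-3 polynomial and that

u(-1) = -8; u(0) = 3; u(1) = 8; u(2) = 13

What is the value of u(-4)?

Write u(t) = at³ + bt² + ct + d; the 4 given values yield a linear system in the 4 coefficients.
Solving, u(t) = t³ - 3t² + 7t + 3.
Then u(-4) = -137.

-137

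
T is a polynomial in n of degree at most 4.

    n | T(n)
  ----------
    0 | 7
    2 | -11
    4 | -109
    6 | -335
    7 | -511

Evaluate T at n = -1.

Write T(n) = an^4 + bn³ + cn² + dn + e; the 5 given values yield a linear system in the 5 coefficients.
Solving, the leading coefficient vanishes, and T(n) = -n³ - 4n² + 3n + 7.
Then T(-1) = 1.

1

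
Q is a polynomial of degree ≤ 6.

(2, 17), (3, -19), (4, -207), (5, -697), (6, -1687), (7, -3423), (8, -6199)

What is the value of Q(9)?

Write Q(n) = an^6 + bn^5 + cn^4 + dn³ + en² + pn + q; the 7 given values yield a linear system in the 7 coefficients.
Solving, the top 2 coefficients vanish, and Q(n) = -2n^4 + 3n³ + 7n² + 2n - 7.
Then Q(9) = -10357.

-10357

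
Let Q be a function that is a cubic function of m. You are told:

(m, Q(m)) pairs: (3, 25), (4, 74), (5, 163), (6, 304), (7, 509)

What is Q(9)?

1159

Write Q(m) = am³ + bm² + cm + d; the 5 given values yield a linear system in the 4 coefficients.
Solving, Q(m) = 2m³ - 4m² + 3m - 2.
Then Q(9) = 1159.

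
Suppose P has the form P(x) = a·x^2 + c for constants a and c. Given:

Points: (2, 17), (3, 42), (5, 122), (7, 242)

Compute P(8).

From P(2) = 17 and P(3) = 42: 4a + c = 17 and 9a + c = 42.
Subtracting: 5a = 25, so a = 5; then c = 17 − 5·4 = -3.
So P(x) = 5x² − 3, and P(8) = 317.

317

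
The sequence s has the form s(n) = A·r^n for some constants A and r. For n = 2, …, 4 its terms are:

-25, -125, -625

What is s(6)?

Consecutive ratio: -125/(-25) = 5, and -625/(-125) = 5, so r = 5.
Then A·5^2 = -25 gives A = -1, and s(n) = -1·5^n.
s(6) = -1·5^6 = -15625.

-15625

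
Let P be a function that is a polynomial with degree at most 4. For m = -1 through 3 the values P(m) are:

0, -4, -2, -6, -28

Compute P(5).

Write P(m) = am^4 + bm³ + cm² + dm + e; the 5 given values yield a linear system in the 5 coefficients.
Solving, the leading coefficient vanishes, and P(m) = -2m³ + 3m² + m - 4.
Then P(5) = -174.

-174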